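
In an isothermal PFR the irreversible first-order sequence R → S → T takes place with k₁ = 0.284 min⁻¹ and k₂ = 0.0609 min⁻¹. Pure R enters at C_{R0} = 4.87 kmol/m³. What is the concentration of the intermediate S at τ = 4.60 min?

The intermediate concentration in a first-order A→B→C sequence is C_S = k₁C_{R0}(e^(−k₁τ) − e^(−k₂τ))/(k₂−k₁).
e^(−k₁τ) = e^(−0.284×4.60) = e^(−1.306) = 0.2708; e^(−k₂τ) = e^(−0.2801) = 0.7557.
C_S = 0.284×4.87/(0.0609−0.284) × (0.2708−0.7557) = (-6.199)×(-0.4849) = 3.006 kmol/m³.

3.01 kmol/m³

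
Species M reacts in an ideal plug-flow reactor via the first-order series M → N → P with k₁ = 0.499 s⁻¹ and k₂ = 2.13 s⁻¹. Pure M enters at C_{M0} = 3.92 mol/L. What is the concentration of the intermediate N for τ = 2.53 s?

0.334 mol/L

The intermediate concentration in a first-order A→B→C sequence is C_N = k₁C_{M0}(e^(−k₁τ) − e^(−k₂τ))/(k₂−k₁).
e^(−k₁τ) = e^(−0.499×2.53) = e^(−1.262) = 0.2830; e^(−k₂τ) = e^(−5.389) = 0.004567.
C_N = 0.499×3.92/(2.13−0.499) × (0.2830−0.004567) = 1.199×0.2784 = 0.3339 mol/L.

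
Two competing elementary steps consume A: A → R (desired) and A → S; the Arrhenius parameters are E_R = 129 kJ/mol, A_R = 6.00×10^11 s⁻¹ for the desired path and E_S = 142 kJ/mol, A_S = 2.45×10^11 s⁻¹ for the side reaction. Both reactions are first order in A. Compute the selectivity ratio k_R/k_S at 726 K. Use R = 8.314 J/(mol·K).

k_R/k_S = (A_R/A_S)·exp[−(E_R−E_S)/(RT)] = (A_R/A_S)·exp[(E_S−E_R)/(RT)].
(E_S−E_R)/(RT) = (142−129)×10³/(8.314×726) = 13000/6036 = 2.154.
k_R/k_S = (6.00×10^11/2.45×10^11)·exp(2.154) = 2.449 × 8.617 = 21.1.
Since E_R < E_S, lowering the temperature improves selectivity toward R.

21.1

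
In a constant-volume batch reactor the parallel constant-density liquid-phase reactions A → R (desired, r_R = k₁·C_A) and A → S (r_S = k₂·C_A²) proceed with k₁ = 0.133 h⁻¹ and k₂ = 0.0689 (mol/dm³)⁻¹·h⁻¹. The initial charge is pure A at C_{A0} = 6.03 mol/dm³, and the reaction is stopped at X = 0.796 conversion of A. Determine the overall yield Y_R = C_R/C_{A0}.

C_A = C_{A0}(1−X) = 1.230 mol/dm³.
Along a PFR/batch, dC_R/dC_A = −r_R/(r_R+r_S) = −k₁/(k₁+k₂·C_A).
Integrating from C_{A0} to C_A: C_R = (0.133/0.0689)·ln[(0.133+0.0689·6.03)/(0.133+0.0689·1.23)] = 1.930·ln(0.5485/0.2178) = 1.783 mol/dm³.
Y_R = C_R/C_{A0} = 1.783/6.03 = 0.296.

0.296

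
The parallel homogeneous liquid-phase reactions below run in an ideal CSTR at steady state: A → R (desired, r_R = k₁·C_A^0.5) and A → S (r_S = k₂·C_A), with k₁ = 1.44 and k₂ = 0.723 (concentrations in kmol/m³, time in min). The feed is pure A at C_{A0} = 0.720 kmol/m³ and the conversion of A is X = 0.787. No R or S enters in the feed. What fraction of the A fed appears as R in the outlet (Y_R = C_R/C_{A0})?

Exit C_A = C_{A0}(1−X) = 0.720×0.213 = 0.1534 kmol/m³.
In a CSTR the entire volume is at exit conditions, so r_R = 1.44×0.1534^0.5 = 0.5639 and r_S = 0.723×0.1534 = 0.1109.
Fraction of consumed A going to R: r_R/(r_R+r_S) = 0.8357.
C_R = 0.8357·C_{A0}·X = 0.8357×0.720×0.787 = 0.474 kmol/m³; Y_R = C_R/C_{A0} = 0.658.

0.658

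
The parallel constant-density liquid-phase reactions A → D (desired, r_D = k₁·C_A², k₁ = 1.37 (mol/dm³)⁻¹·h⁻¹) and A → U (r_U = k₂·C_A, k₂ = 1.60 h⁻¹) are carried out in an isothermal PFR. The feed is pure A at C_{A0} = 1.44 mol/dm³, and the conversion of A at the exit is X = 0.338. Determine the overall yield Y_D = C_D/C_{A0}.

C_A = C_{A0}(1−X) = 0.9533 mol/dm³.
Along a PFR/batch, dC_U/dC_A = −r_U/(r_D+r_U) = −k₂/(k₂+k₁·C_A).
Integrating from C_{A0} to C_A: C_U = (1.60/1.37)·ln[(1.60+1.37·1.44)/(1.60+1.37·0.953)] = 1.168·ln(3.573/2.906) = 0.2413 mol/dm³.
Then C_D = (C_{A0}−C_A) − C_U = 0.4867 − 0.2413 = 0.2455 mol/dm³.
Y_D = C_D/C_{A0} = 0.2455/1.44 = 0.170.

0.170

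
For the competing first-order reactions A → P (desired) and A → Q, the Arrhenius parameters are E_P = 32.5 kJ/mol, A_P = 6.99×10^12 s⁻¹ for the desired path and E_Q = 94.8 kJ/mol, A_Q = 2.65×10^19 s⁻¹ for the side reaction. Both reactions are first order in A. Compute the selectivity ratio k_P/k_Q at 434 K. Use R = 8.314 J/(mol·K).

With equal orders, S_{P/Q} = k_P/k_Q = (A_P/A_Q)·exp[(E_Q−E_P)/(RT)].
(E_Q−E_P)/(RT) = (94.8−32.5)×10³/(8.314×434) = 62300/3608 = 17.27.
k_P/k_Q = (6.99×10^12/2.65×10^19)·exp(17.27) = 2.638×10^-7 × 3.151×10^7 = 8.31.
Since E_P < E_Q, lowering the temperature improves selectivity toward P.

8.31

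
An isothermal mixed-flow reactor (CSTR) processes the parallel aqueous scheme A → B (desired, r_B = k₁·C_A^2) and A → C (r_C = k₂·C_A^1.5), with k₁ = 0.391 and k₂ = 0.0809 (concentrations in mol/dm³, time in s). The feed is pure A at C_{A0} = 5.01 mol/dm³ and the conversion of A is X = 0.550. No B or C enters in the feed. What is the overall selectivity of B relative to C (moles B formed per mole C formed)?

Exit C_A = C_{A0}(1−X) = 5.01×0.450 = 2.254 mol/dm³.
In a CSTR the entire volume is at exit conditions, so r_B = 0.391×2.254^2 = 1.987 and r_C = 0.0809×2.254^1.5 = 0.2739.
Overall selectivity = C_B/C_C = r_Bτ/(r_Cτ) = r_B/r_C = 7.26.

7.26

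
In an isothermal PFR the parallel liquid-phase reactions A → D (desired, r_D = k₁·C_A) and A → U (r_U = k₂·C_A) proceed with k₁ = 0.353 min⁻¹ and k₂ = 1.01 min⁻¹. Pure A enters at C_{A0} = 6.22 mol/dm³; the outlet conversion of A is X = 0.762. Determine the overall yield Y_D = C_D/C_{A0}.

0.197

C_A = C_{A0}(1−X) = 1.480 mol/dm³.
Both paths are first order in A, so the instantaneous fraction to D is constant: dC_D/d(−C_A) = k₁/(k₁+k₂) = 0.2590.
C_D = 0.2590·(C_{A0}−C_A) = 0.2590×4.740 = 1.23 mol/dm³.
Y_D = C_D/C_{A0} = 1.228/6.22 = 0.197.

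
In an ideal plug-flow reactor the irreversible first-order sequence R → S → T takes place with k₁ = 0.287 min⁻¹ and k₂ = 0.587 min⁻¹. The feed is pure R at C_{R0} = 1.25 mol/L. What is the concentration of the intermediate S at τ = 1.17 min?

The intermediate concentration in a first-order A→B→C sequence is C_S = k₁C_{R0}(e^(−k₁τ) − e^(−k₂τ))/(k₂−k₁).
e^(−k₁τ) = e^(−0.287×1.17) = e^(−0.3358) = 0.7148; e^(−k₂τ) = e^(−0.6868) = 0.5032.
C_S = 0.287×1.25/(0.587−0.287) × (0.7148−0.5032) = 1.196×0.2116 = 0.2530 mol/L.

0.253 mol/L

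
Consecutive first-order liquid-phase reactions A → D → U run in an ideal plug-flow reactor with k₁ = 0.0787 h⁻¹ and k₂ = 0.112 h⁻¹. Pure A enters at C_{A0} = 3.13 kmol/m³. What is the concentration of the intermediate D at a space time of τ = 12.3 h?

Solving the coupled first-order balances gives C_D(τ) = [k₁/(k₂−k₁)]·C_{A0}·(e^(−k₁τ) − e^(−k₂τ)).
e^(−k₁τ) = e^(−0.0787×12.3) = e^(−0.9680) = 0.3798; e^(−k₂τ) = e^(−1.378) = 0.2522.
C_D = 0.0787×3.13/(0.112−0.0787) × (0.3798−0.2522) = 7.397×0.1277 = 0.9443 kmol/m³.

0.944 kmol/m³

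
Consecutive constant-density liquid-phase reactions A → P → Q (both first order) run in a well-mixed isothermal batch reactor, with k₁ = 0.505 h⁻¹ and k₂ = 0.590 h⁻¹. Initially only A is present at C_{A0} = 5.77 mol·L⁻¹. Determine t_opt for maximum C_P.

The intermediate peaks when r₁ = r₂, i.e. k₁e^(−k₁t) = k₂e^(−k₂t), giving t_opt = ln(k₂/k₁)/(k₂−k₁).
= ln(0.590/0.505)/(0.590−0.505) = ln(1.168)/0.08500 = 0.1556/0.08500 = 1.83 h.

1.83 h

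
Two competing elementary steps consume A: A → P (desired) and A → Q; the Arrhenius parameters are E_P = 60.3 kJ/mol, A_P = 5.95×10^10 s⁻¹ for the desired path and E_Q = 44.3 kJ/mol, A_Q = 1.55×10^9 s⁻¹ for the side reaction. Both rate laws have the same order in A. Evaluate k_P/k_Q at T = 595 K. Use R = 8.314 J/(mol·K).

k_P/k_Q = (A_P/A_Q)·exp[−(E_P−E_Q)/(RT)] = (A_P/A_Q)·exp[(E_Q−E_P)/(RT)].
(E_Q−E_P)/(RT) = (44.3−60.3)×10³/(8.314×595) = -16000/4947 = -3.234.
k_P/k_Q = (5.95×10^10/1.55×10^9)·exp(-3.234) = 38.39 × 0.03938 = 1.51.
Since E_P > E_Q, raising the temperature improves selectivity toward P.

1.51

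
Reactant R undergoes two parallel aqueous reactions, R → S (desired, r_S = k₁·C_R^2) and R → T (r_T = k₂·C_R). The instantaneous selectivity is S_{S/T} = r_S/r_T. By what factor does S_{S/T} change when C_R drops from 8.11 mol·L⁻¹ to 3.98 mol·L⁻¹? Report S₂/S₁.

0.491

S_{S/T} = (k₁/k₂)·C_R, so S₂/S₁ = (C_{R,2}/C_{R,1}).
= 3.98/8.11 = 0.491.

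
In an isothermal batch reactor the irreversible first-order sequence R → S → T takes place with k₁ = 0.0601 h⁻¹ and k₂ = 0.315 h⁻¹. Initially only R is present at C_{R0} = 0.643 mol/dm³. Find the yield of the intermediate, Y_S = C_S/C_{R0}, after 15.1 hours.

0.0931

For first-order series with pure R initially, C_S(t) = k₁C_{R0}/(k₂−k₁)·(e^(−k₁t) − e^(−k₂t)).
e^(−k₁t) = e^(−0.0601×15.1) = e^(−0.9075) = 0.4035; e^(−k₂t) = e^(−4.756) = 0.008596.
C_S = 0.0601×0.643/(0.315−0.0601) × (0.4035−0.008596) = 0.1516×0.3949 = 0.05987 mol/dm³.
Y_S = C_S/C_{R0} = 0.05987/0.643 = 0.0931.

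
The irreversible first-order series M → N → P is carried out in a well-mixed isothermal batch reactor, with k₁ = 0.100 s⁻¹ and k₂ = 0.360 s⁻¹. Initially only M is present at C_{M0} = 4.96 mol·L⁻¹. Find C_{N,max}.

0.842 mol·L⁻¹

Evaluating C_N at t_opt = ln(k₂/k₁)/(k₂−k₁) gives C_{N,max}/C_{M0} = (k₁/k₂)^[k₂/(k₂−k₁)].
= (0.100/0.360)^(0.360/(0.360−0.100)) = (0.2778)^(1.385) = 0.1697.
C_{N,max} = 0.1697×4.96 = 0.842 mol·L⁻¹.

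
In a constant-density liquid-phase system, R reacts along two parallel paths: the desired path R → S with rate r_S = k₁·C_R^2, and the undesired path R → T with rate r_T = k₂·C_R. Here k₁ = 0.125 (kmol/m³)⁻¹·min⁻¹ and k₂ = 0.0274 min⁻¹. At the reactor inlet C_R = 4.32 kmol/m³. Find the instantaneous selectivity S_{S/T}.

S_{S/T} = r_S/r_T = (k₁·C_R^2)/(k₂·C_R) = (k₁/k₂)·C_R.
= (0.125×4.320^2) / (0.0274×4.320) = 2.333/0.1184 = 19.7.
Since the desired path is higher order in R, keeping C_R high (PFR or concentrated feed) favours S.

19.7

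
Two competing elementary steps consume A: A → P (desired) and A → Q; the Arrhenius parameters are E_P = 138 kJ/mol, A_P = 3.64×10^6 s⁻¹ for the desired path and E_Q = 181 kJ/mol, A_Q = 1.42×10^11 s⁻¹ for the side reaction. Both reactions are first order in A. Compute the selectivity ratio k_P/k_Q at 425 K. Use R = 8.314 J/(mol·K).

Since both paths have the same order in A, the concentration cancels and S_{P/Q} = k_P/k_Q = (A_P/A_Q)·exp[(E_Q−E_P)/(RT)].
(E_Q−E_P)/(RT) = (181−138)×10³/(8.314×425) = 43000/3533 = 12.17.
k_P/k_Q = (3.64×10^6/1.42×10^11)·exp(12.17) = 2.563×10^-5 × 1.928×10^5 = 4.94.

4.94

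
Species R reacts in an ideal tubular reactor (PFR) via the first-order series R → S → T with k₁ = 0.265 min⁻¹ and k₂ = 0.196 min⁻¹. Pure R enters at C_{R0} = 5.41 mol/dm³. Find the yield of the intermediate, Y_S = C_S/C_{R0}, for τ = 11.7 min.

The intermediate concentration in a first-order A→B→C sequence is C_S = k₁C_{R0}(e^(−k₁τ) − e^(−k₂τ))/(k₂−k₁).
e^(−k₁τ) = e^(−0.265×11.7) = e^(−3.100) = 0.04503; e^(−k₂τ) = e^(−2.293) = 0.1009.
C_S = 0.265×5.41/(0.196−0.265) × (0.04503−0.1009) = (-20.78)×(-0.05592) = 1.162 mol/dm³.
Y_S = C_S/C_{R0} = 1.162/5.41 = 0.215.

0.215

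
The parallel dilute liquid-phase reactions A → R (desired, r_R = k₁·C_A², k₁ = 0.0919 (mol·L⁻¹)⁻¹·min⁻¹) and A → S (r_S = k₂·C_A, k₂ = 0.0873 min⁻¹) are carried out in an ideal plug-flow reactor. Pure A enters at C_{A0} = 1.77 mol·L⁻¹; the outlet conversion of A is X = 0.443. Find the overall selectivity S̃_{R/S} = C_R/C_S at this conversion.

1.43

C_A = C_{A0}(1−X) = 0.9859 mol·L⁻¹.
Along a PFR/batch, dC_S/dC_A = −r_S/(r_R+r_S) = −k₂/(k₂+k₁·C_A).
Integrating from C_{A0} to C_A: C_S = (0.0873/0.0919)·ln[(0.0873+0.0919·1.77)/(0.0873+0.0919·0.986)] = 0.9499·ln(0.2500/0.1779) = 0.3231 mol·L⁻¹.
Then C_R = (C_{A0}−C_A) − C_S = 0.7841 − 0.3231 = 0.4611 mol·L⁻¹.
S̃_{R/S} = C_R/C_S = 0.4611/0.3231 = 1.43.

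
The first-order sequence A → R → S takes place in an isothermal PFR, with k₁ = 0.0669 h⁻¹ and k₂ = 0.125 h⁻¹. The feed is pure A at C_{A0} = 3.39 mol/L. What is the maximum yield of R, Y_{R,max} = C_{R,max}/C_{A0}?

0.261

For a first-order series the maximum intermediate yield is C_{R,max}/C_{A0} = (k₁/k₂)^[k₂/(k₂−k₁)].
= (0.0669/0.125)^(0.125/(0.125−0.0669)) = (0.5352)^(2.151) = 0.2606.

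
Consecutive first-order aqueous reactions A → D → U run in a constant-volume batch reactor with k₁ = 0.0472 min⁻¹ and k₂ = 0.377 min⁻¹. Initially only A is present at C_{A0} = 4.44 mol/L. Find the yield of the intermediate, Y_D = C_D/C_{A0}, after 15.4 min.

0.0688

For first-order series with pure A initially, C_D(t) = k₁C_{A0}/(k₂−k₁)·(e^(−k₁t) − e^(−k₂t)).
e^(−k₁t) = e^(−0.0472×15.4) = e^(−0.7269) = 0.4834; e^(−k₂t) = e^(−5.806) = 0.003010.
C_D = 0.0472×4.44/(0.377−0.0472) × (0.4834−0.003010) = 0.6354×0.4804 = 0.3053 mol/L.
Y_D = C_D/C_{A0} = 0.3053/4.44 = 0.0688.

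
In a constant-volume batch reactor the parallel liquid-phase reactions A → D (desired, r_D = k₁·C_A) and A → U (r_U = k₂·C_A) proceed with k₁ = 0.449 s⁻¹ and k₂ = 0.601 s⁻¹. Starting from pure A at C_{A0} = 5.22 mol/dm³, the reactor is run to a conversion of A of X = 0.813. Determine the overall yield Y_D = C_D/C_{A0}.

C_A = C_{A0}(1−X) = 0.9761 mol/dm³.
Both paths are first order in A, so the instantaneous fraction to D is constant: dC_D/d(−C_A) = k₁/(k₁+k₂) = 0.4276.
C_D = 0.4276·(C_{A0}−C_A) = 0.4276×4.244 = 1.81 mol/dm³.
Y_D = C_D/C_{A0} = 1.815/5.22 = 0.348.

0.348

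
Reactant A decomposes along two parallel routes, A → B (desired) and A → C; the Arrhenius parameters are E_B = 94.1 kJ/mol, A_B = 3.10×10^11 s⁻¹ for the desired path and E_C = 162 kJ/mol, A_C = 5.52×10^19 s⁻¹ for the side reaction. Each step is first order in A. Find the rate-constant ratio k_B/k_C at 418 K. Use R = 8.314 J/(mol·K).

1.72

Since both paths have the same order in A, the concentration cancels and S_{B/C} = k_B/k_C = (A_B/A_C)·exp[(E_C−E_B)/(RT)].
(E_C−E_B)/(RT) = (162−94.1)×10³/(8.314×418) = 67900/3475 = 19.54.
k_B/k_C = (3.10×10^11/5.52×10^19)·exp(19.54) = 5.616×10^-9 × 3.057×10^8 = 1.72.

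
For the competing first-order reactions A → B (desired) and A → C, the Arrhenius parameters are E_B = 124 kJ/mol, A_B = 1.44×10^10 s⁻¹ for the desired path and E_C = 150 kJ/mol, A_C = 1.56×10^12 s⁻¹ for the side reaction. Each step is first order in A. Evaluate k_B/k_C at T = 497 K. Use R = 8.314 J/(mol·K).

4.99

k_B/k_C = (A_B/A_C)·exp[−(E_B−E_C)/(RT)] = (A_B/A_C)·exp[(E_C−E_B)/(RT)].
(E_C−E_B)/(RT) = (150−124)×10³/(8.314×497) = 26000/4132 = 6.292.
k_B/k_C = (1.44×10^10/1.56×10^12)·exp(6.292) = 0.009231 × 540.4 = 4.99.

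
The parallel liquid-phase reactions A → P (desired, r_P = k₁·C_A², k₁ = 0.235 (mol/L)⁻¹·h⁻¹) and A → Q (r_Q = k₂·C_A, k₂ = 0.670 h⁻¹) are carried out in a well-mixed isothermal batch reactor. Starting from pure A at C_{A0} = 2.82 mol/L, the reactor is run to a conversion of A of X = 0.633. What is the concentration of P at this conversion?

0.707 mol/L

C_A = C_{A0}(1−X) = 1.035 mol/L.
Along a PFR/batch, dC_Q/dC_A = −r_Q/(r_P+r_Q) = −k₂/(k₂+k₁·C_A).
Integrating from C_{A0} to C_A: C_Q = (0.670/0.235)·ln[(0.670+0.235·2.82)/(0.670+0.235·1.03)] = 2.851·ln(1.333/0.9132) = 1.078 mol/L.
Then C_P = (C_{A0}−C_A) − C_Q = 1.785 − 1.078 = 0.7074 mol/L.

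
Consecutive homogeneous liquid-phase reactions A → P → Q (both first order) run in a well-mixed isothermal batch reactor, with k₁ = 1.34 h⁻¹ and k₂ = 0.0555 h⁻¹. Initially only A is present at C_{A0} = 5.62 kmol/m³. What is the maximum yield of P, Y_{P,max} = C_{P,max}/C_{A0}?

0.871

Evaluating C_P at t_opt = ln(k₂/k₁)/(k₂−k₁) gives C_{P,max}/C_{A0} = (k₁/k₂)^[k₂/(k₂−k₁)].
= (1.34/0.0555)^(0.0555/(0.0555−1.34)) = (24.14)^(-0.04321) = 0.8715.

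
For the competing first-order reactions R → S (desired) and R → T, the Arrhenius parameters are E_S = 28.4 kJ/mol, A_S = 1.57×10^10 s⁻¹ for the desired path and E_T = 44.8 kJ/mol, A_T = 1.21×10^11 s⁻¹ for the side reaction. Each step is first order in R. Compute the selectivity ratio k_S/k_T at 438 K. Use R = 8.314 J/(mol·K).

11.7

Since both paths have the same order in R, the concentration cancels and S_{S/T} = k_S/k_T = (A_S/A_T)·exp[(E_T−E_S)/(RT)].
(E_T−E_S)/(RT) = (44.8−28.4)×10³/(8.314×438) = 16400/3642 = 4.504.
k_S/k_T = (1.57×10^10/1.21×10^11)·exp(4.504) = 0.1298 × 90.34 = 11.7.
Since E_S < E_T, lowering the temperature improves selectivity toward S.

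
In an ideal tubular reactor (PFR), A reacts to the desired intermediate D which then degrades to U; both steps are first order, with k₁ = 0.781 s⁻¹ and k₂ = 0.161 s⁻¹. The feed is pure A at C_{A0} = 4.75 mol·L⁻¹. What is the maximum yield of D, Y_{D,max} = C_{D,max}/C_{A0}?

0.664

For a first-order series the maximum intermediate yield is C_{D,max}/C_{A0} = (k₁/k₂)^[k₂/(k₂−k₁)].
= (0.781/0.161)^(0.161/(0.161−0.781)) = (4.851)^(-0.2597) = 0.6636.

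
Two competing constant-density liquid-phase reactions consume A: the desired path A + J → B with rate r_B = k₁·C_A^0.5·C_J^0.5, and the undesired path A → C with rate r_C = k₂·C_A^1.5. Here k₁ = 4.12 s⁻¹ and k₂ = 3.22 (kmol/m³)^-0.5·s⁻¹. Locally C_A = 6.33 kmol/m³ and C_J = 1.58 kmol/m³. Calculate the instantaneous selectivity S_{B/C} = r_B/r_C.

0.254

S_{B/C} = r_B/r_C = (k₁·C_A^0.5·C_J^0.5)/(k₂·C_A^1.5) = (k₁/k₂)·C_A⁻¹·C_J^0.5.
= (4.12×6.330^0.5×1.580^0.5) / (3.22×6.330^1.5) = 13.03/51.28 = 0.254.
The undesired path is higher order in A, so low C_A (CSTR or dilute feed) favours B.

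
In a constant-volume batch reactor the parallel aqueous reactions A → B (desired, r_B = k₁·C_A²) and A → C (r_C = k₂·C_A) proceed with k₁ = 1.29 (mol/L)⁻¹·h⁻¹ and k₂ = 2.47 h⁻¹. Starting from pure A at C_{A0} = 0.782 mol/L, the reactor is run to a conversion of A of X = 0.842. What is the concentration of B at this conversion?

C_A = C_{A0}(1−X) = 0.1236 mol/L.
Along a PFR/batch, dC_C/dC_A = −r_C/(r_B+r_C) = −k₂/(k₂+k₁·C_A).
Integrating from C_{A0} to C_A: C_C = (2.47/1.29)·ln[(2.47+1.29·0.782)/(2.47+1.29·0.124)] = 1.915·ln(3.479/2.629) = 0.5360 mol/L.
Then C_B = (C_{A0}−C_A) − C_C = 0.6584 − 0.5360 = 0.1225 mol/L.

0.122 mol/L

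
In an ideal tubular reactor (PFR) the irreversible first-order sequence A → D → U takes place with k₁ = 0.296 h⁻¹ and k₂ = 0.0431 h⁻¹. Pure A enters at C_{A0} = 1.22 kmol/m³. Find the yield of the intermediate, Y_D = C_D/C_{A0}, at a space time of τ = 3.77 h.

0.611

The intermediate concentration in a first-order A→B→C sequence is C_D = k₁C_{A0}(e^(−k₁τ) − e^(−k₂τ))/(k₂−k₁).
e^(−k₁τ) = e^(−0.296×3.77) = e^(−1.116) = 0.3276; e^(−k₂τ) = e^(−0.1625) = 0.8500.
C_D = 0.296×1.22/(0.0431−0.296) × (0.3276−0.8500) = (-1.428)×(-0.5224) = 0.7460 kmol/m³.
Y_D = C_D/C_{A0} = 0.7460/1.22 = 0.611.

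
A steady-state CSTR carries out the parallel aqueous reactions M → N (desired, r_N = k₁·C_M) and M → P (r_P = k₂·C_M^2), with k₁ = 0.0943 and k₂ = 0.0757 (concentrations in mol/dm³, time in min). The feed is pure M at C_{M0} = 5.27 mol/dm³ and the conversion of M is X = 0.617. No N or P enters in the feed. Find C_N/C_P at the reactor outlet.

Exit C_M = C_{M0}(1−X) = 5.27×0.383 = 2.018 mol/dm³.
A CSTR operates uniformly at the exit composition, giving r_N = 0.1903 and r_P = 0.3084 (each k·C_M^n at C_M = 2.018).
Overall selectivity = C_N/C_P = r_Nτ/(r_Pτ) = r_N/r_P = 0.617.

0.617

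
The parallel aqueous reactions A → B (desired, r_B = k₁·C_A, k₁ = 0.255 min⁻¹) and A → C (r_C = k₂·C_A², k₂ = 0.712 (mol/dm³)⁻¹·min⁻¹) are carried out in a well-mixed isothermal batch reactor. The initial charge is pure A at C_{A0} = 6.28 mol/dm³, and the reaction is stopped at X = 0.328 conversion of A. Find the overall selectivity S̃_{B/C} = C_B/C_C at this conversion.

0.0691

C_A = C_{A0}(1−X) = 4.220 mol/dm³.
Along a PFR/batch, dC_B/dC_A = −r_B/(r_B+r_C) = −k₁/(k₁+k₂·C_A).
Integrating from C_{A0} to C_A: C_B = (0.255/0.712)·ln[(0.255+0.712·6.28)/(0.255+0.712·4.22)] = 0.3581·ln(4.726/3.260) = 0.1331 mol/dm³.
C_C = (C_{A0}−C_A)−C_B = 1.927 mol/dm³; S̃_{B/C} = 0.1331/1.927 = 0.0691.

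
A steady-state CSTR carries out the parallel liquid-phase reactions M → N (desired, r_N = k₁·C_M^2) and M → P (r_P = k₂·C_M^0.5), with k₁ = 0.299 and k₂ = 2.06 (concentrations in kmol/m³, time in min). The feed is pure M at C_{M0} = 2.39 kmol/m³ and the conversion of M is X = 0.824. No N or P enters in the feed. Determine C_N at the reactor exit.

0.0750 kmol/m³

Exit C_M = C_{M0}(1−X) = 2.39×0.176 = 0.4206 kmol/m³.
A CSTR operates uniformly at the exit composition, giving r_N = 0.05290 and r_P = 1.336 (each k·C_M^n at C_M = 0.4206).
Fraction of consumed M going to N: r_N/(r_N+r_P) = 0.03809.
C_N = 0.03809·C_{M0}·X = 0.03809×2.39×0.824 = 0.0750 kmol/m³.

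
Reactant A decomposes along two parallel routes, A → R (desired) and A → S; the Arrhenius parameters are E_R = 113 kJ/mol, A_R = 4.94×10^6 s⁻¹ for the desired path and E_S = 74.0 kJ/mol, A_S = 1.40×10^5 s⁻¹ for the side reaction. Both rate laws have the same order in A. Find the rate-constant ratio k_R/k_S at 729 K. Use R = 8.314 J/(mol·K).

0.0566

k_R/k_S = (A_R/A_S)·exp[−(E_R−E_S)/(RT)] = (A_R/A_S)·exp[(E_S−E_R)/(RT)].
(E_S−E_R)/(RT) = (74.0−113)×10³/(8.314×729) = -39000/6061 = -6.435.
k_R/k_S = (4.94×10^6/1.40×10^5)·exp(-6.435) = 35.29 × 0.001605 = 0.0566.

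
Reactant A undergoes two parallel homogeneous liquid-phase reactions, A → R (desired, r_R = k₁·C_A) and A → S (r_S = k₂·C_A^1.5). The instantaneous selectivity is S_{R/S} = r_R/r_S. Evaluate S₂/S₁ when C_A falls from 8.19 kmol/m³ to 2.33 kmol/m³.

S_{R/S} = (k₁/k₂)·C_A^-0.5, so S₂/S₁ = (C_{A,2}/C_{A,1})^-0.5.
= (2.33/8.19)^(-0.5) = (0.2845)^(-0.5) = 1.87.
Selectivity toward R rises as C_A falls — low-concentration operation is favoured.

1.87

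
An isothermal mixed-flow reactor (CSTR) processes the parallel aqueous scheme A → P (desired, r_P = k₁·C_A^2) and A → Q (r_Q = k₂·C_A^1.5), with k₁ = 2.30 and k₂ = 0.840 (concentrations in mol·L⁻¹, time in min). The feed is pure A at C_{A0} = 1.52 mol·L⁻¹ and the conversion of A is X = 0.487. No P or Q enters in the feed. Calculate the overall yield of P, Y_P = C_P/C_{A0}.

0.345

Exit C_A = C_{A0}(1−X) = 1.52×0.513 = 0.7798 mol·L⁻¹.
Rates in a CSTR are evaluated at the outlet concentration: r_P = 2.30×0.7798^2 = 1.398, r_Q = 0.840×0.7798^1.5 = 0.5784.
Fraction of consumed A going to P: r_P/(r_P+r_Q) = 0.7074.
C_P = 0.7074·C_{A0}·X = 0.7074×1.52×0.487 = 0.524 mol·L⁻¹; Y_P = C_P/C_{A0} = 0.345.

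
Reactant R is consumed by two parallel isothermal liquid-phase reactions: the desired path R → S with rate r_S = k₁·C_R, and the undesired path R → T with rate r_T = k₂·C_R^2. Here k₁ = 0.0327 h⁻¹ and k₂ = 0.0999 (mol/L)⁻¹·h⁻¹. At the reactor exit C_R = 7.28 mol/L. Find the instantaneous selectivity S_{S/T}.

0.0450

S_{S/T} = r_S/r_T = (k₁·C_R)/(k₂·C_R^2) = (k₁/k₂)·C_R⁻¹.
= (0.0327×7.280) / (0.0999×7.280^2) = 0.2381/5.295 = 0.0450.
The undesired path is higher order in R, so low C_R (CSTR or dilute feed) favours S.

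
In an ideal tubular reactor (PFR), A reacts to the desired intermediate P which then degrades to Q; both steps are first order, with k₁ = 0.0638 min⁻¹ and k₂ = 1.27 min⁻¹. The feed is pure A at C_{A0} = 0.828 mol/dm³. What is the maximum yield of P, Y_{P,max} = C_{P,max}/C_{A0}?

0.0429

For a first-order series the maximum intermediate yield is C_{P,max}/C_{A0} = (k₁/k₂)^[k₂/(k₂−k₁)].
= (0.0638/1.27)^(1.27/(1.27−0.0638)) = (0.05024)^(1.053) = 0.04289.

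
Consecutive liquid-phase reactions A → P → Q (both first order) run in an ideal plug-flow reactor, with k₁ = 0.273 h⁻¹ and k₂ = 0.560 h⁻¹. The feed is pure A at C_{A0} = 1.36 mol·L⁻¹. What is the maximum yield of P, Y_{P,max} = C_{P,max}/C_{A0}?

0.246

For a first-order series the maximum intermediate yield is C_{P,max}/C_{A0} = (k₁/k₂)^[k₂/(k₂−k₁)].
= (0.273/0.560)^(0.560/(0.560−0.273)) = (0.4875)^(1.951) = 0.2461.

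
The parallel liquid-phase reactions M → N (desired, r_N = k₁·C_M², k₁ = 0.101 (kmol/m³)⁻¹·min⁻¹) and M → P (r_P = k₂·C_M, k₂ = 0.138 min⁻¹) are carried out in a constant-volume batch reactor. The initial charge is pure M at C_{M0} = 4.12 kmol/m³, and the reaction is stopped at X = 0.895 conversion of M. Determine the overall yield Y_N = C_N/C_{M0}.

C_M = C_{M0}(1−X) = 0.4326 kmol/m³.
Along a PFR/batch, dC_P/dC_M = −r_P/(r_N+r_P) = −k₂/(k₂+k₁·C_M).
Integrating from C_{M0} to C_M: C_P = (0.138/0.101)·ln[(0.138+0.101·4.12)/(0.138+0.101·0.433)] = 1.366·ln(0.5541/0.1817) = 1.524 kmol/m³.
Then C_N = (C_{M0}−C_M) − C_P = 3.687 − 1.524 = 2.164 kmol/m³.
Y_N = C_N/C_{M0} = 2.164/4.12 = 0.525.

0.525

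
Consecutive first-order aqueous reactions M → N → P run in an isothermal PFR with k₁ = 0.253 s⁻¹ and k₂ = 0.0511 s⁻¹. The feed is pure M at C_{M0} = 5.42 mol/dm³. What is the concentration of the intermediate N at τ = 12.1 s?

The intermediate concentration in a first-order A→B→C sequence is C_N = k₁C_{M0}(e^(−k₁τ) − e^(−k₂τ))/(k₂−k₁).
e^(−k₁τ) = e^(−0.253×12.1) = e^(−3.061) = 0.04683; e^(−k₂τ) = e^(−0.6183) = 0.5389.
C_N = 0.253×5.42/(0.0511−0.253) × (0.04683−0.5389) = (-6.792)×(-0.4920) = 3.342 mol/dm³.

3.34 mol/dm³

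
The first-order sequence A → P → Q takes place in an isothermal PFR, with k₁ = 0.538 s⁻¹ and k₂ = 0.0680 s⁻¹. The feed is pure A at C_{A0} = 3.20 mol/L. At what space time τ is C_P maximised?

4.40 s

The intermediate peaks when r₁ = r₂, i.e. k₁e^(−k₁τ) = k₂e^(−k₂τ), giving τ_opt = ln(k₂/k₁)/(k₂−k₁).
= ln(0.0680/0.538)/(0.0680−0.538) = ln(0.1264)/-0.4700 = -2.068/-0.4700 = 4.40 s.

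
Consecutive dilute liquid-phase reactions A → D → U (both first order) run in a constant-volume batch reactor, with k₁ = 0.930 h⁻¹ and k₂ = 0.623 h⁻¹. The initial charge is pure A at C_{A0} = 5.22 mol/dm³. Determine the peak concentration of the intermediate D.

2.32 mol/dm³

At the optimum, C_{D,max}/C_{A0} = (k₁/k₂)^[k₂/(k₂−k₁)].
= (0.930/0.623)^(0.623/(0.623−0.930)) = (1.493)^(-2.029) = 0.4435.
C_{D,max} = 0.4435×5.22 = 2.32 mol/dm³.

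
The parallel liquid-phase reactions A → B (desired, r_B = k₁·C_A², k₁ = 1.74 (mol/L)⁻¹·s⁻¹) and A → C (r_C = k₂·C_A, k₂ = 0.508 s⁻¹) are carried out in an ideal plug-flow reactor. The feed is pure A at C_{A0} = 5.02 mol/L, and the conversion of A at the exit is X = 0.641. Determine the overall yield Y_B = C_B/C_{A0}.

0.587

C_A = C_{A0}(1−X) = 1.802 mol/L.
Along a PFR/batch, dC_C/dC_A = −r_C/(r_B+r_C) = −k₂/(k₂+k₁·C_A).
Integrating from C_{A0} to C_A: C_C = (0.508/1.74)·ln[(0.508+1.74·5.02)/(0.508+1.74·1.80)] = 0.2920·ln(9.243/3.644) = 0.2718 mol/L.
Then C_B = (C_{A0}−C_A) − C_C = 3.218 − 0.2718 = 2.946 mol/L.
Y_B = C_B/C_{A0} = 2.946/5.02 = 0.587.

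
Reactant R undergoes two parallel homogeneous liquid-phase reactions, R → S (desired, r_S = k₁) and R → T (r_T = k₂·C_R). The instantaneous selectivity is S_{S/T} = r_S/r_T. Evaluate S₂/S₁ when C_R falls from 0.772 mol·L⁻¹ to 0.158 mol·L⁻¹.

4.89

S_{S/T} = (k₁/k₂)·C_R⁻¹, so S₂/S₁ = (C_{R,2}/C_{R,1})⁻¹.
= 0.772/0.158 = 4.89.
Selectivity toward S rises as C_R falls — low-concentration operation is favoured.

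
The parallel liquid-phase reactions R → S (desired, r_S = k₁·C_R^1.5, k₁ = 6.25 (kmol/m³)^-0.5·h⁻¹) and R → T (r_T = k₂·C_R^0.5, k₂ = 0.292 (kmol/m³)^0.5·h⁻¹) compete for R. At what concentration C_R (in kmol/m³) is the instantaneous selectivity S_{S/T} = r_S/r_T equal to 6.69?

S_{S/T} = (k₁/k₂)·C_R ⇒ C_R = S·k₂/k₁.
= 6.69×0.292/6.25 = 0.313 kmol/m³.

0.313 kmol/m³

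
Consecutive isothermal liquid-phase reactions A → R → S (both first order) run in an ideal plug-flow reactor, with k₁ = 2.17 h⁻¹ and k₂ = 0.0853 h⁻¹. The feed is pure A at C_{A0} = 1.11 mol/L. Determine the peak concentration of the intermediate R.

0.972 mol/L

For a first-order series the maximum intermediate yield is C_{R,max}/C_{A0} = (k₁/k₂)^[k₂/(k₂−k₁)].
= (2.17/0.0853)^(0.0853/(0.0853−2.17)) = (25.44)^(-0.04092) = 0.8760.
C_{R,max} = 0.8760×1.11 = 0.972 mol/L.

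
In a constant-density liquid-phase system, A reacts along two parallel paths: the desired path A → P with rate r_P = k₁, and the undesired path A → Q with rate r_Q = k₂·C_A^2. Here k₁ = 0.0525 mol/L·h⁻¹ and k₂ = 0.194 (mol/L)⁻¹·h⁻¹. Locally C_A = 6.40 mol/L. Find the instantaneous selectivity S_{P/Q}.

S_{P/Q} = r_P/r_Q = (k₁)/(k₂·C_A^2) = (k₁/k₂)·C_A^-2.
= (0.0525) / (0.194×6.400^2) = 0.05250/7.946 = 0.00661.
The undesired path is higher order in A, so low C_A (CSTR or dilute feed) favours P.

0.00661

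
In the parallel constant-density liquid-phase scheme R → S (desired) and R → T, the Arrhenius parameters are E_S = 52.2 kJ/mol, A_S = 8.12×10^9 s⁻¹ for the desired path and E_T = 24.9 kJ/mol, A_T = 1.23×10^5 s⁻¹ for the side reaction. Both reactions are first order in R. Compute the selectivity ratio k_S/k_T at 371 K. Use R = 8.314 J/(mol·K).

9.46

k_S/k_T = (A_S/A_T)·exp[−(E_S−E_T)/(RT)] = (A_S/A_T)·exp[(E_T−E_S)/(RT)].
(E_T−E_S)/(RT) = (24.9−52.2)×10³/(8.314×371) = -27300/3084 = -8.851.
k_S/k_T = (8.12×10^9/1.23×10^5)·exp(-8.851) = 66016 × 1.433×10^-4 = 9.46.
Since E_S > E_T, raising the temperature improves selectivity toward S.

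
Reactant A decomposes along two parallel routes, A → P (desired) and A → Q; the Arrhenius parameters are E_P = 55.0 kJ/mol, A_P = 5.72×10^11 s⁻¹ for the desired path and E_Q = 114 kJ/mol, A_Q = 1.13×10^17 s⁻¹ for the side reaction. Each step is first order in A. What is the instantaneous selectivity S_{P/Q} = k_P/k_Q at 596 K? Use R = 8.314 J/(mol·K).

0.751

With equal orders, S_{P/Q} = k_P/k_Q = (A_P/A_Q)·exp[(E_Q−E_P)/(RT)].
(E_Q−E_P)/(RT) = (114−55.0)×10³/(8.314×596) = 59000/4955 = 11.91.
k_P/k_Q = (5.72×10^11/1.13×10^17)·exp(11.91) = 5.062×10^-6 × 1.483×10^5 = 0.751.
Since E_P < E_Q, lowering the temperature improves selectivity toward P.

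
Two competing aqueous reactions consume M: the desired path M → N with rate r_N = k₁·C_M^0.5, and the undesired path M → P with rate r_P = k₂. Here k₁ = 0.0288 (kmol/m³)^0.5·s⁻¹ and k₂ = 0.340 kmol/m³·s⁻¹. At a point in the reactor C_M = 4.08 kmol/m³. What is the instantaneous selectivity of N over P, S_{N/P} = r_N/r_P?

S_{N/P} = r_N/r_P = (k₁·C_M^0.5)/(k₂) = (k₁/k₂)·C_M^0.5.
= (0.0288×4.080^0.5) / (0.340) = 0.05817/0.3400 = 0.171.

0.171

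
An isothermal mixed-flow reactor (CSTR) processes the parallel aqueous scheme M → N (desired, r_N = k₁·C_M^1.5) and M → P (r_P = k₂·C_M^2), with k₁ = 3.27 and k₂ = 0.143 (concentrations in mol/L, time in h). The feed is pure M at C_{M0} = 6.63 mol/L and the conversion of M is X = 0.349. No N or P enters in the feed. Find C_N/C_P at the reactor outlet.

Exit C_M = C_{M0}(1−X) = 6.63×0.651 = 4.316 mol/L.
Rates in a CSTR are evaluated at the outlet concentration: r_N = 3.27×4.316^1.5 = 29.32, r_P = 0.143×4.316^2 = 2.664.
Overall selectivity = C_N/C_P = r_Nτ/(r_Pτ) = r_N/r_P = 11.0.

11.0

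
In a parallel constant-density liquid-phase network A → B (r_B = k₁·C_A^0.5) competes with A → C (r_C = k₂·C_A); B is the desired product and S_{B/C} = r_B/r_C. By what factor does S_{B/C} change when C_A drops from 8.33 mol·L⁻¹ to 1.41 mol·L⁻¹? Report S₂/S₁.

2.43

S_{B/C} = (k₁/k₂)·C_A^-0.5, so S₂/S₁ = (C_{A,2}/C_{A,1})^-0.5.
= (1.41/8.33)^(-0.5) = (0.1693)^(-0.5) = 2.43.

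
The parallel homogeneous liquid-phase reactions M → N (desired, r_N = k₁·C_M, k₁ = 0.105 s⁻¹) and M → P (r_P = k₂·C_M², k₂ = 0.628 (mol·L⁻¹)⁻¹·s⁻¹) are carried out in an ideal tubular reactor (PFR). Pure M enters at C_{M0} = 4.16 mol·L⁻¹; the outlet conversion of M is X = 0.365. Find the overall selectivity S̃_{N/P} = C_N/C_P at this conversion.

C_M = C_{M0}(1−X) = 2.642 mol·L⁻¹.
Along a PFR/batch, dC_N/dC_M = −r_N/(r_N+r_P) = −k₁/(k₁+k₂·C_M).
Integrating from C_{M0} to C_M: C_N = (0.105/0.628)·ln[(0.105+0.628·4.16)/(0.105+0.628·2.64)] = 0.1672·ln(2.717/1.764) = 0.07226 mol·L⁻¹.
C_P = (C_{M0}−C_M)−C_N = 1.446 mol·L⁻¹; S̃_{N/P} = 0.07226/1.446 = 0.0500.

0.0500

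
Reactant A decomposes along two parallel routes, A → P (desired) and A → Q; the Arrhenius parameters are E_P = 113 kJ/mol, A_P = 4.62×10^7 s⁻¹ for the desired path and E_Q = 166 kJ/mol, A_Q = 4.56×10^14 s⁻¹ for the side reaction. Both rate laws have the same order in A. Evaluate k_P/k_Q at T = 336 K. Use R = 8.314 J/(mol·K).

17.6

Since both paths have the same order in A, the concentration cancels and S_{P/Q} = k_P/k_Q = (A_P/A_Q)·exp[(E_Q−E_P)/(RT)].
(E_Q−E_P)/(RT) = (166−113)×10³/(8.314×336) = 53000/2794 = 18.97.
k_P/k_Q = (4.62×10^7/4.56×10^14)·exp(18.97) = 1.013×10^-7 × 1.737×10^8 = 17.6.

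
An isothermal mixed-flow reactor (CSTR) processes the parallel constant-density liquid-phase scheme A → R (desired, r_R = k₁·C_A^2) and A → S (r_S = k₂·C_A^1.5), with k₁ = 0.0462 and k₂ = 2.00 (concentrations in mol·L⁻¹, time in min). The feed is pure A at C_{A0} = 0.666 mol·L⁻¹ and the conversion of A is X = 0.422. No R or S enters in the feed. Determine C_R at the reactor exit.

Exit C_A = C_{A0}(1−X) = 0.666×0.578 = 0.3849 mol·L⁻¹.
Rates in a CSTR are evaluated at the outlet concentration: r_R = 0.0462×0.3849^2 = 0.006846, r_S = 2.00×0.3849^1.5 = 0.4777.
Fraction of consumed A going to R: r_R/(r_R+r_S) = 0.01413.
C_R = 0.01413·C_{A0}·X = 0.01413×0.666×0.422 = 0.00397 mol·L⁻¹.

0.00397 mol·L⁻¹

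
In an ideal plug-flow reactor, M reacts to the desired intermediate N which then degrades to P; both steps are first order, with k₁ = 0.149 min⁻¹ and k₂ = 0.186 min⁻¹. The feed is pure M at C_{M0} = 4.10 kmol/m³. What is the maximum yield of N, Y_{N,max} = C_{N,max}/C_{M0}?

At the optimum, C_{N,max}/C_{M0} = (k₁/k₂)^[k₂/(k₂−k₁)].
= (0.149/0.186)^(0.186/(0.186−0.149)) = (0.8011)^(5.027) = 0.3279.

0.328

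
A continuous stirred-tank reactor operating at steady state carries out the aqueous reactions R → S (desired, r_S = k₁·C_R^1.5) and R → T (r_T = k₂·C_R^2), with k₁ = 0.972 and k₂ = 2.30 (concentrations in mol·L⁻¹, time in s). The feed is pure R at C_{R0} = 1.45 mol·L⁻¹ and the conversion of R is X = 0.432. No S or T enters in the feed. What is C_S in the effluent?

0.199 mol·L⁻¹

Exit C_R = C_{R0}(1−X) = 1.45×0.568 = 0.8236 mol·L⁻¹.
In a CSTR the entire volume is at exit conditions, so r_S = 0.972×0.8236^1.5 = 0.7265 and r_T = 2.30×0.8236^2 = 1.560.
Fraction of consumed R going to S: r_S/(r_S+r_T) = 0.3177.
C_S = 0.3177·C_{R0}·X = 0.3177×1.45×0.432 = 0.199 mol·L⁻¹.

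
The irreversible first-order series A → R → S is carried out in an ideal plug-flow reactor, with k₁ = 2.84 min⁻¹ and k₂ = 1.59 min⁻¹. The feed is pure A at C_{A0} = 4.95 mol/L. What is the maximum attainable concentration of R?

Evaluating C_R at τ_opt = ln(k₂/k₁)/(k₂−k₁) gives C_{R,max}/C_{A0} = (k₁/k₂)^[k₂/(k₂−k₁)].
= (2.84/1.59)^(1.59/(1.59−2.84)) = (1.786)^(-1.272) = 0.4781.
C_{R,max} = 0.4781×4.95 = 2.37 mol/L.

2.37 mol/L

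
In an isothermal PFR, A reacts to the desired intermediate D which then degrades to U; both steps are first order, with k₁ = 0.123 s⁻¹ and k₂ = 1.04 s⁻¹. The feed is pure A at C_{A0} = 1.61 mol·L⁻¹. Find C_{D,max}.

Evaluating C_D at τ_opt = ln(k₂/k₁)/(k₂−k₁) gives C_{D,max}/C_{A0} = (k₁/k₂)^[k₂/(k₂−k₁)].
= (0.123/1.04)^(1.04/(1.04−0.123)) = (0.1183)^(1.134) = 0.08882.
C_{D,max} = 0.08882×1.61 = 0.143 mol·L⁻¹.

0.143 mol·L⁻¹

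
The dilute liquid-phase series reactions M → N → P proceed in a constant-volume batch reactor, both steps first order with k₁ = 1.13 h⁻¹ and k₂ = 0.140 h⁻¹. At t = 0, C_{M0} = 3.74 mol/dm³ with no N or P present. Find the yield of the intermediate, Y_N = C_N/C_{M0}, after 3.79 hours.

For first-order series with pure M initially, C_N(t) = k₁C_{M0}/(k₂−k₁)·(e^(−k₁t) − e^(−k₂t)).
e^(−k₁t) = e^(−1.13×3.79) = e^(−4.283) = 0.01381; e^(−k₂t) = e^(−0.5306) = 0.5883.
C_N = 1.13×3.74/(0.140−1.13) × (0.01381−0.5883) = (-4.269)×(-0.5744) = 2.452 mol/dm³.
Y_N = C_N/C_{M0} = 2.452/3.74 = 0.656.

0.656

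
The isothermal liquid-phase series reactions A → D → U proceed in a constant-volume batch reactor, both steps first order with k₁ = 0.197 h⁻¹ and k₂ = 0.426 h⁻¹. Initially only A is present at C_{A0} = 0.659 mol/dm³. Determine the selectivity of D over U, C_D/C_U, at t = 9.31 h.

For first-order series with pure A initially, C_D(t) = k₁C_{A0}/(k₂−k₁)·(e^(−k₁t) − e^(−k₂t)).
e^(−k₁t) = e^(−0.197×9.31) = e^(−1.834) = 0.1598; e^(−k₂t) = e^(−3.966) = 0.01895.
C_D = 0.197×0.659/(0.426−0.197) × (0.1598−0.01895) = 0.5669×0.1408 = 0.07983 mol/dm³.
C_A = C_{A0}e^(−k₁t) = 0.1053 mol/dm³, so C_U = C_{A0}−C_A−C_D = 0.4739 mol/dm³; C_D/C_U = 0.168.

0.168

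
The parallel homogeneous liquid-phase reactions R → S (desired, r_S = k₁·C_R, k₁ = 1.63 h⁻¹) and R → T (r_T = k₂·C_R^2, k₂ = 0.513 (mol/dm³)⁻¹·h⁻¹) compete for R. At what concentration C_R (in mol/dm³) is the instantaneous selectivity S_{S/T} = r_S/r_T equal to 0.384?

8.27 mol/dm³

S_{S/T} = (k₁/k₂)·C_R⁻¹ ⇒ C_R = (S·k₂/k₁)^(-1).
= (0.384×0.513/1.63)^(-1) = (0.1209)^(-1) = 8.27 mol/dm³.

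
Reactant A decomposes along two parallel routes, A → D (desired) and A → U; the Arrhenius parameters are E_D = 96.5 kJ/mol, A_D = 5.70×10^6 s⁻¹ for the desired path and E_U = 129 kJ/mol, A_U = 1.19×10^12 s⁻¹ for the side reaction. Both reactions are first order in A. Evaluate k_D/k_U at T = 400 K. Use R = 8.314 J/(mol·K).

0.0841

With equal orders, S_{D/U} = k_D/k_U = (A_D/A_U)·exp[(E_U−E_D)/(RT)].
(E_U−E_D)/(RT) = (129−96.5)×10³/(8.314×400) = 32500/3326 = 9.773.
k_D/k_U = (5.70×10^6/1.19×10^12)·exp(9.773) = 4.790×10^-6 × 17548 = 0.0841.
Since E_D < E_U, lowering the temperature improves selectivity toward D.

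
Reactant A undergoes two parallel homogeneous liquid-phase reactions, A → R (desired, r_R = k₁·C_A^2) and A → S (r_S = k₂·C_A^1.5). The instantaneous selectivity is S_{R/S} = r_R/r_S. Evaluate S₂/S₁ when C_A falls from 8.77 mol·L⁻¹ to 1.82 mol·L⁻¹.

0.456

S_{R/S} = (k₁/k₂)·C_A^0.5, so S₂/S₁ = (C_{A,2}/C_{A,1})^0.5.
= (1.82/8.77)^0.5 = (0.2075)^0.5 = 0.456.
Selectivity toward R falls as C_A falls — high-concentration operation is favoured.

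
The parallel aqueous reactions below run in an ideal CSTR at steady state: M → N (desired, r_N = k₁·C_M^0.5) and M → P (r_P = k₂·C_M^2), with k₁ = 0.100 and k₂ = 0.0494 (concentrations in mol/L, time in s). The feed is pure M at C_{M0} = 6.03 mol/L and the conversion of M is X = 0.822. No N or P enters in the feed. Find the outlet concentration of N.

Exit C_M = C_{M0}(1−X) = 6.03×0.178 = 1.073 mol/L.
In a CSTR the entire volume is at exit conditions, so r_N = 0.100×1.073^0.5 = 0.1036 and r_P = 0.0494×1.073^2 = 0.05691.
Fraction of consumed M going to N: r_N/(r_N+r_P) = 0.6454.
C_N = 0.6454·C_{M0}·X = 0.6454×6.03×0.822 = 3.20 mol/L.

3.20 mol/L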